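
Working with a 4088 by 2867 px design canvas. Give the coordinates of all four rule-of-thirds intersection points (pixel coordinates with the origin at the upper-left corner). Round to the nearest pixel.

One third of 4088 is 1362.67; one third of 2867 is 955.67.
Vertical third lines at x = 1363 and x = 2725; horizontal third lines at y = 956 and y = 1911.

(1363, 956), (2725, 956), (1363, 1911), (2725, 1911)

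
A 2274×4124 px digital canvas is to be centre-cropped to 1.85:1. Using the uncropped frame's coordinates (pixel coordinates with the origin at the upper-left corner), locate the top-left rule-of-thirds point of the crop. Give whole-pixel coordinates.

x = 758 px, y = 1857 px

2274/4124 < 1.85/1, so the 1.85:1 crop keeps the full width 2274 and trims height to 2274 × 1/1.85 = 1229.19 px.
Top offset = (4124 − 1229.19)/2 = 1447.41 px; left offset = 0.
Top-left is one-third across and one-third down within the crop:
x = 0.00 + 1 × 2274.00/3 ≈ 758; y = 1447.41 + 1 × 1229.19/3 ≈ 1857.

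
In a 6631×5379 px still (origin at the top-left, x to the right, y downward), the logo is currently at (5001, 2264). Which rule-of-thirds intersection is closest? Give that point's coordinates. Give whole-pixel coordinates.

Third lines: x ∈ {2210, 4421}, y ∈ {1793, 3586}.
5001 is closer to x = 4421; 2264 is closer to y = 1793.
So the nearest intersection is the upper-right power point.

x = 4421 px, y = 1793 px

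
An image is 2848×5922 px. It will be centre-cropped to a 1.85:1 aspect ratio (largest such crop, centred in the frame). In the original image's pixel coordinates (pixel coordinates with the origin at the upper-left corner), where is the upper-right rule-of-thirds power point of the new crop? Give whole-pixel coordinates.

(1899, 2704)

2848/5922 < 1.85/1, so the 1.85:1 crop keeps the full width 2848 and trims height to 2848 × 1/1.85 = 1539.46 px.
Top offset = (5922 − 1539.46)/2 = 2191.27 px; left offset = 0.
Upper-right is two-thirds across and one-third down within the crop:
x = 0.00 + 2 × 2848.00/3 ≈ 1899; y = 2191.27 + 1 × 1539.46/3 ≈ 2704.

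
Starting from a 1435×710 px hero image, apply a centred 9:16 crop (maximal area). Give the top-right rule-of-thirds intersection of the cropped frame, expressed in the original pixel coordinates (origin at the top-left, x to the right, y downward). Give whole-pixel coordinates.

1435/710 > 9/16, so the 9:16 crop keeps the full height 710 and trims width to 710 × 9/16 = 399.38 px.
Left offset = (1435 − 399.38)/2 = 517.81 px; top offset = 0.
Top-right is two-thirds across and one-third down within the crop:
x = 517.81 + 2 × 399.38/3 ≈ 784; y = 0.00 + 1 × 710.00/3 ≈ 237.

(784, 237)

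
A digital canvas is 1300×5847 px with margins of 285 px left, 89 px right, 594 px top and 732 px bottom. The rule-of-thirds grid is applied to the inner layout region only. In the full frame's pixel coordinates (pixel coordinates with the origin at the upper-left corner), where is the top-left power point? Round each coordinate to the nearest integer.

Content width = 1300 − 285 − 89 = 926 px; content height = 5847 − 594 − 732 = 4521 px.
Top-left is one-third across and one-third down within the inner layout region.
x = 285 + 1 × 926/3 = 285 + 308.67 ≈ 594
y = 594 + 1 × 4521/3 = 594 + 1507.00 ≈ 2101

x = 594 px, y = 2101 px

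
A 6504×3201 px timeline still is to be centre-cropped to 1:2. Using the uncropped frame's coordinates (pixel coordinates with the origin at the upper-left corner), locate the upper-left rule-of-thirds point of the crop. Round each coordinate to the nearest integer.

6504/3201 > 1/2, so the 1:2 crop keeps the full height 3201 and trims width to 3201 × 1/2 = 1600.50 px.
Left offset = (6504 − 1600.50)/2 = 2451.75 px; top offset = 0.
Upper-left is one-third across and one-third down within the crop:
x = 2451.75 + 1 × 1600.50/3 ≈ 2985; y = 0.00 + 1 × 3201.00/3 ≈ 1067.

(2985, 1067)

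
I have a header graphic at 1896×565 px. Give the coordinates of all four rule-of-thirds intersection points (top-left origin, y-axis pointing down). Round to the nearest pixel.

One third of 1896 is 632; one third of 565 is 188.33.
Vertical third lines at x = 632 and x = 1264; horizontal third lines at y = 188 and y = 377.

(632, 188), (1264, 188), (632, 377), (1264, 377)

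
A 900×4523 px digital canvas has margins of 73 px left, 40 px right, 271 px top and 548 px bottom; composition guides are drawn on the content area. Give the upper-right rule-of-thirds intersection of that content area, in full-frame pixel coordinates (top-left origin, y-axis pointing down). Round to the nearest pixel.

Content width = 900 − 73 − 40 = 787 px; content height = 4523 − 271 − 548 = 3704 px.
Upper-right is two-thirds across and one-third down within the content area.
x = 73 + 2 × 787/3 = 73 + 524.67 ≈ 598
y = 271 + 1 × 3704/3 = 271 + 1234.67 ≈ 1506

x = 598 px, y = 1506 px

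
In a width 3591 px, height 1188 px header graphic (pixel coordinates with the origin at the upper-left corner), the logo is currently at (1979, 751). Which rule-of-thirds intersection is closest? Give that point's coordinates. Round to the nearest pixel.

Third lines: x ∈ {1197, 2394}, y ∈ {396, 792}.
1979 is closer to x = 2394; 751 is closer to y = 792.
So the nearest intersection is the lower-right power point.

(2394, 792)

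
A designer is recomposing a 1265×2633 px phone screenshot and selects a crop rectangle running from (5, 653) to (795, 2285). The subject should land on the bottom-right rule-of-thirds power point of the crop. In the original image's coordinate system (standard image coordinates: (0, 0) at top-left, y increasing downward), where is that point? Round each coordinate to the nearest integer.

x = 532 px, y = 1741 px

Crop width = 795 − 5 = 790 px; one third is 263.33 px.
Crop height = 2285 − 653 = 1632 px; one third is 544.00 px.
The bottom-right point is two-thirds across and two-thirds down within the crop:
x = 5 + 2 × 263.33 ≈ 532; y = 653 + 2 × 544.00 ≈ 1741.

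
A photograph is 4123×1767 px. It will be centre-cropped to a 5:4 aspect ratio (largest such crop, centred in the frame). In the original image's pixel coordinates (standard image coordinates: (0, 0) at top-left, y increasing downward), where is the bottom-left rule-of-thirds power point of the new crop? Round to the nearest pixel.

x = 1693 px, y = 1178 px

4123/1767 > 5/4, so the 5:4 crop keeps the full height 1767 and trims width to 1767 × 5/4 = 2208.75 px.
Left offset = (4123 − 2208.75)/2 = 957.12 px; top offset = 0.
Bottom-left is one-third across and two-thirds down within the crop:
x = 957.12 + 1 × 2208.75/3 ≈ 1693; y = 0.00 + 2 × 1767.00/3 ≈ 1178.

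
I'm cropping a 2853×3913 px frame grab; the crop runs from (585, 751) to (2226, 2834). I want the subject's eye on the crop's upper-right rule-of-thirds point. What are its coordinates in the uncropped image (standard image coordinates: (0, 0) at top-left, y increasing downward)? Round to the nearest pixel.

(1679, 1445)

Crop width = 2226 − 585 = 1641 px; one third is 547.00 px.
Crop height = 2834 − 751 = 2083 px; one third is 694.33 px.
The upper-right point is two-thirds across and one-third down within the crop:
x = 585 + 2 × 547.00 ≈ 1679; y = 751 + 1 × 694.33 ≈ 1445.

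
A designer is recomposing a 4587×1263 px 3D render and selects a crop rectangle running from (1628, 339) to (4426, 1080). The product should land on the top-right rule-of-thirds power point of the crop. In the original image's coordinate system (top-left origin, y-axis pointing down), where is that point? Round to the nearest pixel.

(3493, 586)

Crop width = 4426 − 1628 = 2798 px; one third is 932.67 px.
Crop height = 1080 − 339 = 741 px; one third is 247.00 px.
The top-right point is two-thirds across and one-third down within the crop:
x = 1628 + 2 × 932.67 ≈ 3493; y = 339 + 1 × 247.00 ≈ 586.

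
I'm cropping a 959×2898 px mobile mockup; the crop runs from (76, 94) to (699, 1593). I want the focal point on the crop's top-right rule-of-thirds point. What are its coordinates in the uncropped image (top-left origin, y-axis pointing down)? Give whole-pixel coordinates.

Crop width = 699 − 76 = 623 px; one third is 207.67 px.
Crop height = 1593 − 94 = 1499 px; one third is 499.67 px.
The top-right point is two-thirds across and one-third down within the crop:
x = 76 + 2 × 207.67 ≈ 491; y = 94 + 1 × 499.67 ≈ 594.

x = 491 px, y = 594 px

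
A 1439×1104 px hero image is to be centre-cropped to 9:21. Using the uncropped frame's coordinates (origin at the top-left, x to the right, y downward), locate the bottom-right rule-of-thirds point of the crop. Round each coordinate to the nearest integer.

(798, 736)

1439/1104 > 9/21, so the 9:21 crop keeps the full height 1104 and trims width to 1104 × 9/21 = 473.14 px.
Left offset = (1439 − 473.14)/2 = 482.93 px; top offset = 0.
Bottom-right is two-thirds across and two-thirds down within the crop:
x = 482.93 + 2 × 473.14/3 ≈ 798; y = 0.00 + 2 × 1104.00/3 ≈ 736.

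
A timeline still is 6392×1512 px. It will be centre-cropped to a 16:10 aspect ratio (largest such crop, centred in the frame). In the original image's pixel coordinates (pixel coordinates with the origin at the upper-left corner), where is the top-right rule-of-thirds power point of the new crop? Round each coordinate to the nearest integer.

6392/1512 > 16/10, so the 16:10 crop keeps the full height 1512 and trims width to 1512 × 16/10 = 2419.20 px.
Left offset = (6392 − 2419.20)/2 = 1986.40 px; top offset = 0.
Top-right is two-thirds across and one-third down within the crop:
x = 1986.40 + 2 × 2419.20/3 ≈ 3599; y = 0.00 + 1 × 1512.00/3 ≈ 504.

x = 3599 px, y = 504 px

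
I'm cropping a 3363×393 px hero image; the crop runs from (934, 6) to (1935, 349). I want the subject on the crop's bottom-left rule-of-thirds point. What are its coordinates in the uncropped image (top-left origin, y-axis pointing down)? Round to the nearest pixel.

Crop width = 1935 − 934 = 1001 px; one third is 333.67 px.
Crop height = 349 − 6 = 343 px; one third is 114.33 px.
The bottom-left point is one-third across and two-thirds down within the crop:
x = 934 + 1 × 333.67 ≈ 1268; y = 6 + 2 × 114.33 ≈ 235.

x = 1268 px, y = 235 px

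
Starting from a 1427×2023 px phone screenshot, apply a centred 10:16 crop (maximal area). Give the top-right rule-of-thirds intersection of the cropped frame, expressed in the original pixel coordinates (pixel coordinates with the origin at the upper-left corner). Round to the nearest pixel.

1427/2023 > 10/16, so the 10:16 crop keeps the full height 2023 and trims width to 2023 × 10/16 = 1264.38 px.
Left offset = (1427 − 1264.38)/2 = 81.31 px; top offset = 0.
Top-right is two-thirds across and one-third down within the crop:
x = 81.31 + 2 × 1264.38/3 ≈ 924; y = 0.00 + 1 × 2023.00/3 ≈ 674.

(924, 674)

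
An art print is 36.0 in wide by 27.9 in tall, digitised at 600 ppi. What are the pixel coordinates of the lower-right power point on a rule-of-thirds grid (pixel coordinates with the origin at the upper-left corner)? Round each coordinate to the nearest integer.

x = 14400 px, y = 11160 px

In pixels the canvas is 36.0 × 600 = 21600 wide and 27.9 × 600 = 16740 tall.
The lower-right point is two-thirds across and two-thirds down:
x = 2 × 21600/3 ≈ 14400; y = 2 × 16740/3 ≈ 11160.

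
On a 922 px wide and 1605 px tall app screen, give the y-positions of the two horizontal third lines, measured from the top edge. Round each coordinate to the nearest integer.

535 px and 1070 px

1605 / 3 = 535, so the horizontal lines sit at one and two thirds of 1605.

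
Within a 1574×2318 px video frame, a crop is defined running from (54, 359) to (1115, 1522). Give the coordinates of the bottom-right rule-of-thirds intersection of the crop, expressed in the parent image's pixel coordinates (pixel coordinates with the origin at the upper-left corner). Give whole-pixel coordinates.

(761, 1134)

Crop width = 1115 − 54 = 1061 px; one third is 353.67 px.
Crop height = 1522 − 359 = 1163 px; one third is 387.67 px.
The bottom-right point is two-thirds across and two-thirds down within the crop:
x = 54 + 2 × 353.67 ≈ 761; y = 359 + 2 × 387.67 ≈ 1134.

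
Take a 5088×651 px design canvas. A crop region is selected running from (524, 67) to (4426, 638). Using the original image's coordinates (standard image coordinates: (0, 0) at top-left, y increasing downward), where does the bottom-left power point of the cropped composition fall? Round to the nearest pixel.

(1825, 448)

Crop width = 4426 − 524 = 3902 px; one third is 1300.67 px.
Crop height = 638 − 67 = 571 px; one third is 190.33 px.
The bottom-left point is one-third across and two-thirds down within the crop:
x = 524 + 1 × 1300.67 ≈ 1825; y = 67 + 2 × 190.33 ≈ 448.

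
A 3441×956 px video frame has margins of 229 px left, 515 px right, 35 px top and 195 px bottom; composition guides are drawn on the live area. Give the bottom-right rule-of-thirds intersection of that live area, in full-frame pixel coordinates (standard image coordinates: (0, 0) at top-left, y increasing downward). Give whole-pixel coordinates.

(2027, 519)

Content width = 3441 − 229 − 515 = 2697 px; content height = 956 − 35 − 195 = 726 px.
Bottom-right is two-thirds across and two-thirds down within the live area.
x = 229 + 2 × 2697/3 = 229 + 1798.00 ≈ 2027
y = 35 + 2 × 726/3 = 35 + 484.00 ≈ 519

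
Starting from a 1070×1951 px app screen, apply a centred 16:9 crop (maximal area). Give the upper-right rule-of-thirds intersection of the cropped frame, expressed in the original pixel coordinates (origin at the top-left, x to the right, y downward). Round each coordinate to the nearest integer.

1070/1951 < 16/9, so the 16:9 crop keeps the full width 1070 and trims height to 1070 × 9/16 = 601.88 px.
Top offset = (1951 − 601.88)/2 = 674.56 px; left offset = 0.
Upper-right is two-thirds across and one-third down within the crop:
x = 0.00 + 2 × 1070.00/3 ≈ 713; y = 674.56 + 1 × 601.88/3 ≈ 875.

(713, 875)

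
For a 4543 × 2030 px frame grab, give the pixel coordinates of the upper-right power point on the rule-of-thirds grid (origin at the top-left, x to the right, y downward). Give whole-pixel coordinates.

x = 3029 px, y = 677 px

The upper-right point sits two-thirds of the way across and one-third of the way down.
x = 2 × 4543/3 ≈ 3029; y = 1 × 2030/3 ≈ 677.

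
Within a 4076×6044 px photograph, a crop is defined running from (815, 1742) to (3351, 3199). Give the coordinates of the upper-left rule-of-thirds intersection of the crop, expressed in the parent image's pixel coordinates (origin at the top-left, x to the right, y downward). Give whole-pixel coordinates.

Crop width = 3351 − 815 = 2536 px; one third is 845.33 px.
Crop height = 3199 − 1742 = 1457 px; one third is 485.67 px.
The upper-left point is one-third across and one-third down within the crop:
x = 815 + 1 × 845.33 ≈ 1660; y = 1742 + 1 × 485.67 ≈ 2228.

(1660, 2228)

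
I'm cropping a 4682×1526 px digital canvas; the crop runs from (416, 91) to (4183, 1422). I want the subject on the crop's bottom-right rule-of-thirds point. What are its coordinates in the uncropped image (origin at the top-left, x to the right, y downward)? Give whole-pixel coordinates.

Crop width = 4183 − 416 = 3767 px; one third is 1255.67 px.
Crop height = 1422 − 91 = 1331 px; one third is 443.67 px.
The bottom-right point is two-thirds across and two-thirds down within the crop:
x = 416 + 2 × 1255.67 ≈ 2927; y = 91 + 2 × 443.67 ≈ 978.

(2927, 978)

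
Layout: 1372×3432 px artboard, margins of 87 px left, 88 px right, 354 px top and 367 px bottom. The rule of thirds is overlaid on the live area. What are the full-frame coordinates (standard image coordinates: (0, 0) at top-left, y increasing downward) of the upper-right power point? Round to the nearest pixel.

Content width = 1372 − 87 − 88 = 1197 px; content height = 3432 − 354 − 367 = 2711 px.
Upper-right is two-thirds across and one-third down within the live area.
x = 87 + 2 × 1197/3 = 87 + 798.00 ≈ 885
y = 354 + 1 × 2711/3 = 354 + 903.67 ≈ 1258

x = 885 px, y = 1258 px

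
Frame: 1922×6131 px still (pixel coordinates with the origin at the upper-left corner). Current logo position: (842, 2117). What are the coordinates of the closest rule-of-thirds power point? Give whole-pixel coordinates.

x = 641 px, y = 2044 px

Third lines: x ∈ {641, 1281}, y ∈ {2044, 4087}.
842 is closer to x = 641; 2117 is closer to y = 2044.
So the nearest intersection is the upper-left power point.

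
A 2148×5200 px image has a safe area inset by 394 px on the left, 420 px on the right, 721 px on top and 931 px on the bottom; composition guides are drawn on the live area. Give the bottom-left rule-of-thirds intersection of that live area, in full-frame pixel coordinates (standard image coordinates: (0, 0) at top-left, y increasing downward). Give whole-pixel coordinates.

(839, 3086)

Content width = 2148 − 394 − 420 = 1334 px; content height = 5200 − 721 − 931 = 3548 px.
Bottom-left is one-third across and two-thirds down within the live area.
x = 394 + 1 × 1334/3 = 394 + 444.67 ≈ 839
y = 721 + 2 × 3548/3 = 721 + 2365.33 ≈ 3086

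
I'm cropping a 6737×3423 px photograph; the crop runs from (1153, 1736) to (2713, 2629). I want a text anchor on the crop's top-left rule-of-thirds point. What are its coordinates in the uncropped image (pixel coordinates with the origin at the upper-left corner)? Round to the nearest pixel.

Crop width = 2713 − 1153 = 1560 px; one third is 520.00 px.
Crop height = 2629 − 1736 = 893 px; one third is 297.67 px.
The top-left point is one-third across and one-third down within the crop:
x = 1153 + 1 × 520.00 ≈ 1673; y = 1736 + 1 × 297.67 ≈ 2034.

x = 1673 px, y = 2034 px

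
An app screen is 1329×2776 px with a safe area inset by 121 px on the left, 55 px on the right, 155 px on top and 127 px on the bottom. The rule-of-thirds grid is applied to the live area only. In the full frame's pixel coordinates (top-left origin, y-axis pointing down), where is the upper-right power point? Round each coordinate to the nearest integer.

(890, 986)

Content width = 1329 − 121 − 55 = 1153 px; content height = 2776 − 155 − 127 = 2494 px.
Upper-right is two-thirds across and one-third down within the live area.
x = 121 + 2 × 1153/3 = 121 + 768.67 ≈ 890
y = 155 + 1 × 2494/3 = 155 + 831.33 ≈ 986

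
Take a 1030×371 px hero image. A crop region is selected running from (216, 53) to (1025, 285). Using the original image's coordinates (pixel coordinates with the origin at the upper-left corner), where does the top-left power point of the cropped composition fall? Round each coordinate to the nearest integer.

(486, 130)

Crop width = 1025 − 216 = 809 px; one third is 269.67 px.
Crop height = 285 − 53 = 232 px; one third is 77.33 px.
The top-left point is one-third across and one-third down within the crop:
x = 216 + 1 × 269.67 ≈ 486; y = 53 + 1 × 77.33 ≈ 130.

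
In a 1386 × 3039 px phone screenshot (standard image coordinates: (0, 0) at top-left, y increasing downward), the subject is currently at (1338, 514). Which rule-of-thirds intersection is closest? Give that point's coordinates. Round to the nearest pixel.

x = 924 px, y = 1013 px

Third lines: x ∈ {462, 924}, y ∈ {1013, 2026}.
1338 is closer to x = 924; 514 is closer to y = 1013.
So the nearest intersection is the upper-right power point.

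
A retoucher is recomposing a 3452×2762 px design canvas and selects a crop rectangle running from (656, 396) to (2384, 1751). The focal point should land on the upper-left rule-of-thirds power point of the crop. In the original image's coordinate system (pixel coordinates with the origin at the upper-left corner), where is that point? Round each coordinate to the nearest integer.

x = 1232 px, y = 848 px

Crop width = 2384 − 656 = 1728 px; one third is 576.00 px.
Crop height = 1751 − 396 = 1355 px; one third is 451.67 px.
The upper-left point is one-third across and one-third down within the crop:
x = 656 + 1 × 576.00 ≈ 1232; y = 396 + 1 × 451.67 ≈ 848.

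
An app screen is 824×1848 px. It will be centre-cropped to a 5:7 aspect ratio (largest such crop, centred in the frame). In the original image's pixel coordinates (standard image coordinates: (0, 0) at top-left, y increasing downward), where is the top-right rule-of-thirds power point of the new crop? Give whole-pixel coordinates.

(549, 732)

824/1848 < 5/7, so the 5:7 crop keeps the full width 824 and trims height to 824 × 7/5 = 1153.60 px.
Top offset = (1848 − 1153.60)/2 = 347.20 px; left offset = 0.
Top-right is two-thirds across and one-third down within the crop:
x = 0.00 + 2 × 824.00/3 ≈ 549; y = 347.20 + 1 × 1153.60/3 ≈ 732.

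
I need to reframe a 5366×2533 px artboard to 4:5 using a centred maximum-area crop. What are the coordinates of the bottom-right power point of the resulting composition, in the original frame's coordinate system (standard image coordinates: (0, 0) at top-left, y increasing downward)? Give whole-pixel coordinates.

5366/2533 > 4/5, so the 4:5 crop keeps the full height 2533 and trims width to 2533 × 4/5 = 2026.40 px.
Left offset = (5366 − 2026.40)/2 = 1669.80 px; top offset = 0.
Bottom-right is two-thirds across and two-thirds down within the crop:
x = 1669.80 + 2 × 2026.40/3 ≈ 3021; y = 0.00 + 2 × 2533.00/3 ≈ 1689.

(3021, 1689)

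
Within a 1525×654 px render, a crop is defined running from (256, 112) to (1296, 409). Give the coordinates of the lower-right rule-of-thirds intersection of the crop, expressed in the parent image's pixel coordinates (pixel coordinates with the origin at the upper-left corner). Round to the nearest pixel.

Crop width = 1296 − 256 = 1040 px; one third is 346.67 px.
Crop height = 409 − 112 = 297 px; one third is 99.00 px.
The lower-right point is two-thirds across and two-thirds down within the crop:
x = 256 + 2 × 346.67 ≈ 949; y = 112 + 2 × 99.00 ≈ 310.

(949, 310)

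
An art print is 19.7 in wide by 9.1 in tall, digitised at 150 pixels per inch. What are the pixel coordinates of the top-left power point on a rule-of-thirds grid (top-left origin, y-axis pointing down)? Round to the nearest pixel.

(985, 455)

In pixels the canvas is 19.7 × 150 = 2955 wide and 9.1 × 150 = 1365 tall.
The top-left point is one-third across and one-third down:
x = 1 × 2955/3 ≈ 985; y = 1 × 1365/3 ≈ 455.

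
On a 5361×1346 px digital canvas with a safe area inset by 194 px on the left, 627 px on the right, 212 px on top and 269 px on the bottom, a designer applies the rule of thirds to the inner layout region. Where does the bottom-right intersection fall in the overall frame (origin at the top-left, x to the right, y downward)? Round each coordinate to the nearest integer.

Content width = 5361 − 194 − 627 = 4540 px; content height = 1346 − 212 − 269 = 865 px.
Bottom-right is two-thirds across and two-thirds down within the inner layout region.
x = 194 + 2 × 4540/3 = 194 + 3026.67 ≈ 3221
y = 212 + 2 × 865/3 = 212 + 576.67 ≈ 789

(3221, 789)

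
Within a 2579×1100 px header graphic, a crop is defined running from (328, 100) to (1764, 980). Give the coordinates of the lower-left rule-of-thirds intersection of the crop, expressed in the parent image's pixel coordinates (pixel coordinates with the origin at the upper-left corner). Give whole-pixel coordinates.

Crop width = 1764 − 328 = 1436 px; one third is 478.67 px.
Crop height = 980 − 100 = 880 px; one third is 293.33 px.
The lower-left point is one-third across and two-thirds down within the crop:
x = 328 + 1 × 478.67 ≈ 807; y = 100 + 2 × 293.33 ≈ 687.

(807, 687)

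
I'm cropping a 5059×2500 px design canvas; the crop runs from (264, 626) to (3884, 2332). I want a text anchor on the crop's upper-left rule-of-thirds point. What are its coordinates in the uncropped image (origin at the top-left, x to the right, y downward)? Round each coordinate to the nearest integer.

Crop width = 3884 − 264 = 3620 px; one third is 1206.67 px.
Crop height = 2332 − 626 = 1706 px; one third is 568.67 px.
The upper-left point is one-third across and one-third down within the crop:
x = 264 + 1 × 1206.67 ≈ 1471; y = 626 + 1 × 568.67 ≈ 1195.

x = 1471 px, y = 1195 px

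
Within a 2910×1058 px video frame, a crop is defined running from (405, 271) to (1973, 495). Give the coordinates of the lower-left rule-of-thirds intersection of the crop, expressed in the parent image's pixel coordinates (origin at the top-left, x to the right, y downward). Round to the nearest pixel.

x = 928 px, y = 420 px

Crop width = 1973 − 405 = 1568 px; one third is 522.67 px.
Crop height = 495 − 271 = 224 px; one third is 74.67 px.
The lower-left point is one-third across and two-thirds down within the crop:
x = 405 + 1 × 522.67 ≈ 928; y = 271 + 2 × 74.67 ≈ 420.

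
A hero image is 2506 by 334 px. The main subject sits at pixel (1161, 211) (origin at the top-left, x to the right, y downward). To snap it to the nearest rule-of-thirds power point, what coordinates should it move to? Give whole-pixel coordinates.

(835, 223)

Third lines: x ∈ {835, 1671}, y ∈ {111, 223}.
1161 is closer to x = 835; 211 is closer to y = 223.
So the nearest intersection is the lower-left power point.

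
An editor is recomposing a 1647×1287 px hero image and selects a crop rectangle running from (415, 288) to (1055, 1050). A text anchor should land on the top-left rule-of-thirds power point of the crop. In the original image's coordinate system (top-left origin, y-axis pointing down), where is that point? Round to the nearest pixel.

(628, 542)

Crop width = 1055 − 415 = 640 px; one third is 213.33 px.
Crop height = 1050 − 288 = 762 px; one third is 254.00 px.
The top-left point is one-third across and one-third down within the crop:
x = 415 + 1 × 213.33 ≈ 628; y = 288 + 1 × 254.00 ≈ 542.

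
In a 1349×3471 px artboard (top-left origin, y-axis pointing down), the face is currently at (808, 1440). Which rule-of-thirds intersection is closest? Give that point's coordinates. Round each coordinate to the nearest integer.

(899, 1157)

Third lines: x ∈ {450, 899}, y ∈ {1157, 2314}.
808 is closer to x = 899; 1440 is closer to y = 1157.
So the nearest intersection is the upper-right power point.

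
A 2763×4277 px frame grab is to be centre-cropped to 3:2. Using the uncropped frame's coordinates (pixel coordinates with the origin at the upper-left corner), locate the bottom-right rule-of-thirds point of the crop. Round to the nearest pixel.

2763/4277 < 3/2, so the 3:2 crop keeps the full width 2763 and trims height to 2763 × 2/3 = 1842.00 px.
Top offset = (4277 − 1842.00)/2 = 1217.50 px; left offset = 0.
Bottom-right is two-thirds across and two-thirds down within the crop:
x = 0.00 + 2 × 2763.00/3 ≈ 1842; y = 1217.50 + 2 × 1842.00/3 ≈ 2446.

(1842, 2446)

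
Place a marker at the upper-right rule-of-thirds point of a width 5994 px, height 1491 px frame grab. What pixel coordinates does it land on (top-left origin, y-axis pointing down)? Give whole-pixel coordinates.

The upper-right point sits two-thirds of the way across and one-third of the way down.
x = 2 × 5994/3 ≈ 3996; y = 1 × 1491/3 ≈ 497.

x = 3996 px, y = 497 px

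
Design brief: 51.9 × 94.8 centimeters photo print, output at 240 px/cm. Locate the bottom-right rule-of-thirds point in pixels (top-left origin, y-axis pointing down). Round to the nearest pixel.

(8304, 15168)

In pixels the canvas is 51.9 × 240 = 12456 wide and 94.8 × 240 = 22752 tall.
The bottom-right point is two-thirds across and two-thirds down:
x = 2 × 12456/3 ≈ 8304; y = 2 × 22752/3 ≈ 15168.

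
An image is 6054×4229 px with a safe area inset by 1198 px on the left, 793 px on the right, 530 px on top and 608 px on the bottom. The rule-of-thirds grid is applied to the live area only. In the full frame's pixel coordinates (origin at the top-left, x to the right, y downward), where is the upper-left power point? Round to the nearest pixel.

Content width = 6054 − 1198 − 793 = 4063 px; content height = 4229 − 530 − 608 = 3091 px.
Upper-left is one-third across and one-third down within the live area.
x = 1198 + 1 × 4063/3 = 1198 + 1354.33 ≈ 2552
y = 530 + 1 × 3091/3 = 530 + 1030.33 ≈ 1560

(2552, 1560)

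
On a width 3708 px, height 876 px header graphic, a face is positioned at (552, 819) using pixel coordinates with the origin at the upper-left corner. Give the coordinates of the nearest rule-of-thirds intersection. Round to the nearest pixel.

Third lines: x ∈ {1236, 2472}, y ∈ {292, 584}.
552 is closer to x = 1236; 819 is closer to y = 584.
So the nearest intersection is the lower-left power point.

x = 1236 px, y = 584 px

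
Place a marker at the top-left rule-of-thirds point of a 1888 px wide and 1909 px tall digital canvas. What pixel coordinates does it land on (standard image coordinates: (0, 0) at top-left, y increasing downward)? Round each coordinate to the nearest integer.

x = 629 px, y = 636 px

The top-left point sits one-third of the way across and one-third of the way down.
x = 1 × 1888/3 ≈ 629; y = 1 × 1909/3 ≈ 636.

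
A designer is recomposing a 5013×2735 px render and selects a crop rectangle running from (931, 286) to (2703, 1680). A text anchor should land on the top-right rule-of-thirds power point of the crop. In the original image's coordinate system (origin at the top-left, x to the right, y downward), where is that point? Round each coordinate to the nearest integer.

x = 2112 px, y = 751 px

Crop width = 2703 − 931 = 1772 px; one third is 590.67 px.
Crop height = 1680 − 286 = 1394 px; one third is 464.67 px.
The top-right point is two-thirds across and one-third down within the crop:
x = 931 + 2 × 590.67 ≈ 2112; y = 286 + 1 × 464.67 ≈ 751.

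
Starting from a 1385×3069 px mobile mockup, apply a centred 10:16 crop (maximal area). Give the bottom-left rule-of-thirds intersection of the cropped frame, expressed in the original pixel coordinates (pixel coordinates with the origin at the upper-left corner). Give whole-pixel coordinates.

1385/3069 < 10/16, so the 10:16 crop keeps the full width 1385 and trims height to 1385 × 16/10 = 2216.00 px.
Top offset = (3069 − 2216.00)/2 = 426.50 px; left offset = 0.
Bottom-left is one-third across and two-thirds down within the crop:
x = 0.00 + 1 × 1385.00/3 ≈ 462; y = 426.50 + 2 × 2216.00/3 ≈ 1904.

(462, 1904)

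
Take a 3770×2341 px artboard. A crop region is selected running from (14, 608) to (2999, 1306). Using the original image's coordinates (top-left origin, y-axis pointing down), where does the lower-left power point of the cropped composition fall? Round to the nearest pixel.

(1009, 1073)

Crop width = 2999 − 14 = 2985 px; one third is 995.00 px.
Crop height = 1306 − 608 = 698 px; one third is 232.67 px.
The lower-left point is one-third across and two-thirds down within the crop:
x = 14 + 1 × 995.00 ≈ 1009; y = 608 + 2 × 232.67 ≈ 1073.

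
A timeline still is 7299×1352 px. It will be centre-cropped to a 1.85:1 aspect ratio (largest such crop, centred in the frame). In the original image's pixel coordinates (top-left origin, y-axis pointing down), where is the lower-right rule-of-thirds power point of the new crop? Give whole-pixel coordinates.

7299/1352 > 1.85/1, so the 1.85:1 crop keeps the full height 1352 and trims width to 1352 × 1.85/1 = 2501.20 px.
Left offset = (7299 − 2501.20)/2 = 2398.90 px; top offset = 0.
Lower-right is two-thirds across and two-thirds down within the crop:
x = 2398.90 + 2 × 2501.20/3 ≈ 4066; y = 0.00 + 2 × 1352.00/3 ≈ 901.

(4066, 901)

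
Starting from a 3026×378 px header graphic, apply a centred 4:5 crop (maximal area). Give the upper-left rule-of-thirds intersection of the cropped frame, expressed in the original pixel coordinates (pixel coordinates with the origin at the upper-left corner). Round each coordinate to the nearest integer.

(1463, 126)

3026/378 > 4/5, so the 4:5 crop keeps the full height 378 and trims width to 378 × 4/5 = 302.40 px.
Left offset = (3026 − 302.40)/2 = 1361.80 px; top offset = 0.
Upper-left is one-third across and one-third down within the crop:
x = 1361.80 + 1 × 302.40/3 ≈ 1463; y = 0.00 + 1 × 378.00/3 ≈ 126.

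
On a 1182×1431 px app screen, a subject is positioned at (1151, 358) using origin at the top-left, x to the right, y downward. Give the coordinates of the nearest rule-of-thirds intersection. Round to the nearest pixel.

x = 788 px, y = 477 px

Third lines: x ∈ {394, 788}, y ∈ {477, 954}.
1151 is closer to x = 788; 358 is closer to y = 477.
So the nearest intersection is the upper-right power point.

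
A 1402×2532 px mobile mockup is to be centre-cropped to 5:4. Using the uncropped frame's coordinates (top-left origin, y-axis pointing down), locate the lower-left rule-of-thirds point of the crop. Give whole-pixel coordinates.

1402/2532 < 5/4, so the 5:4 crop keeps the full width 1402 and trims height to 1402 × 4/5 = 1121.60 px.
Top offset = (2532 − 1121.60)/2 = 705.20 px; left offset = 0.
Lower-left is one-third across and two-thirds down within the crop:
x = 0.00 + 1 × 1402.00/3 ≈ 467; y = 705.20 + 2 × 1121.60/3 ≈ 1453.

(467, 1453)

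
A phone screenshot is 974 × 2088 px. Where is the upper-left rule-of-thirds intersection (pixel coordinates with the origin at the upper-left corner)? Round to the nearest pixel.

x = 325 px, y = 696 px

The upper-left point sits one-third of the way across and one-third of the way down.
x = 1 × 974/3 ≈ 325; y = 1 × 2088/3 ≈ 696.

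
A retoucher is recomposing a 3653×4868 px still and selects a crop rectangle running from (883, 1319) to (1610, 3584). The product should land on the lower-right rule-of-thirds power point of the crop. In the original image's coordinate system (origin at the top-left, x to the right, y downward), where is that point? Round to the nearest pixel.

x = 1368 px, y = 2829 px

Crop width = 1610 − 883 = 727 px; one third is 242.33 px.
Crop height = 3584 − 1319 = 2265 px; one third is 755.00 px.
The lower-right point is two-thirds across and two-thirds down within the crop:
x = 883 + 2 × 242.33 ≈ 1368; y = 1319 + 2 × 755.00 ≈ 2829.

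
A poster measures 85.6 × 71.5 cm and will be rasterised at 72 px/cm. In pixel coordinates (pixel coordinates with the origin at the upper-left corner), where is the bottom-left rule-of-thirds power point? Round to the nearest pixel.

(2054, 3432)

In pixels the canvas is 85.6 × 72 = 6163.2 wide and 71.5 × 72 = 5148 tall.
The bottom-left point is one-third across and two-thirds down:
x = 1 × 6163.2/3 ≈ 2054; y = 2 × 5148/3 ≈ 3432.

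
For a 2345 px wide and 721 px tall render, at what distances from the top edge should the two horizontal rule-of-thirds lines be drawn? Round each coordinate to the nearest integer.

240 px and 481 px

721 / 3 = 240.33, so the horizontal lines sit at one and two thirds of 721.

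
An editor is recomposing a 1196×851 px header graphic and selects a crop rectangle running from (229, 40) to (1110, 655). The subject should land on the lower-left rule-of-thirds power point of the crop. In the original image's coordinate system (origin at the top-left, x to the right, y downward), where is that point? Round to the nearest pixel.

Crop width = 1110 − 229 = 881 px; one third is 293.67 px.
Crop height = 655 − 40 = 615 px; one third is 205.00 px.
The lower-left point is one-third across and two-thirds down within the crop:
x = 229 + 1 × 293.67 ≈ 523; y = 40 + 2 × 205.00 ≈ 450.

x = 523 px, y = 450 px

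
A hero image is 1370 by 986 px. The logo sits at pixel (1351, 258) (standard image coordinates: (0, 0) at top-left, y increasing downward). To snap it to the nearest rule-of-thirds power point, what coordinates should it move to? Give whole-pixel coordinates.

x = 913 px, y = 329 px

Third lines: x ∈ {457, 913}, y ∈ {329, 657}.
1351 is closer to x = 913; 258 is closer to y = 329.
So the nearest intersection is the upper-right power point.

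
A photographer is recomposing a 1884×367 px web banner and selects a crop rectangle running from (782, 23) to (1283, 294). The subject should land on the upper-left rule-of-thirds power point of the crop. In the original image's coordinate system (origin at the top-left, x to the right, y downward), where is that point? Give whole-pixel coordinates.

Crop width = 1283 − 782 = 501 px; one third is 167.00 px.
Crop height = 294 − 23 = 271 px; one third is 90.33 px.
The upper-left point is one-third across and one-third down within the crop:
x = 782 + 1 × 167.00 ≈ 949; y = 23 + 1 × 90.33 ≈ 113.

x = 949 px, y = 113 px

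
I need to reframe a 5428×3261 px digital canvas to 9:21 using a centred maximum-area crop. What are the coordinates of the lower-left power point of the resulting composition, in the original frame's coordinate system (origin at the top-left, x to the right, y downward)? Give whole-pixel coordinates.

5428/3261 > 9/21, so the 9:21 crop keeps the full height 3261 and trims width to 3261 × 9/21 = 1397.57 px.
Left offset = (5428 − 1397.57)/2 = 2015.21 px; top offset = 0.
Lower-left is one-third across and two-thirds down within the crop:
x = 2015.21 + 1 × 1397.57/3 ≈ 2481; y = 0.00 + 2 × 3261.00/3 ≈ 2174.

(2481, 2174)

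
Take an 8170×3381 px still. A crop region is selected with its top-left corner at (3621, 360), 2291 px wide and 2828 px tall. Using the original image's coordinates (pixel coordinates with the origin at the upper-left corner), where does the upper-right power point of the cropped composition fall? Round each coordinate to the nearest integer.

(5148, 1303)

One third of the crop width 2291 is 763.67 px.
One third of the crop height 2828 is 942.67 px.
The upper-right point is two-thirds across and one-third down within the crop:
x = 3621 + 2 × 763.67 ≈ 5148; y = 360 + 1 × 942.67 ≈ 1303.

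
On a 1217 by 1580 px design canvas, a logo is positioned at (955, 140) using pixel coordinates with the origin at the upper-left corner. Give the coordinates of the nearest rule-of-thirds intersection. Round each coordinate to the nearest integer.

Third lines: x ∈ {406, 811}, y ∈ {527, 1053}.
955 is closer to x = 811; 140 is closer to y = 527.
So the nearest intersection is the upper-right power point.

(811, 527)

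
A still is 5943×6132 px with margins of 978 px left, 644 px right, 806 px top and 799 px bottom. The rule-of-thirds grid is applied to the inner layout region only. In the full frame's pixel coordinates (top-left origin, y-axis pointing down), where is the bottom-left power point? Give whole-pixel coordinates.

x = 2418 px, y = 3824 px

Content width = 5943 − 978 − 644 = 4321 px; content height = 6132 − 806 − 799 = 4527 px.
Bottom-left is one-third across and two-thirds down within the inner layout region.
x = 978 + 1 × 4321/3 = 978 + 1440.33 ≈ 2418
y = 806 + 2 × 4527/3 = 806 + 3018.00 ≈ 3824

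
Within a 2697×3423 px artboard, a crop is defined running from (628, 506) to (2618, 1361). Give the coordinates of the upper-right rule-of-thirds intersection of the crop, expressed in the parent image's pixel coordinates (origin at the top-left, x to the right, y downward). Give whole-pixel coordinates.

Crop width = 2618 − 628 = 1990 px; one third is 663.33 px.
Crop height = 1361 − 506 = 855 px; one third is 285.00 px.
The upper-right point is two-thirds across and one-third down within the crop:
x = 628 + 2 × 663.33 ≈ 1955; y = 506 + 1 × 285.00 ≈ 791.

x = 1955 px, y = 791 px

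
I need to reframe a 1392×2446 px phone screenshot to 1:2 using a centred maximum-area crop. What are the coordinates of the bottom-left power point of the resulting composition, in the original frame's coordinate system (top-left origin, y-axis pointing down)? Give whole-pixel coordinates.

x = 492 px, y = 1631 px

1392/2446 > 1/2, so the 1:2 crop keeps the full height 2446 and trims width to 2446 × 1/2 = 1223.00 px.
Left offset = (1392 − 1223.00)/2 = 84.50 px; top offset = 0.
Bottom-left is one-third across and two-thirds down within the crop:
x = 84.50 + 1 × 1223.00/3 ≈ 492; y = 0.00 + 2 × 2446.00/3 ≈ 1631.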